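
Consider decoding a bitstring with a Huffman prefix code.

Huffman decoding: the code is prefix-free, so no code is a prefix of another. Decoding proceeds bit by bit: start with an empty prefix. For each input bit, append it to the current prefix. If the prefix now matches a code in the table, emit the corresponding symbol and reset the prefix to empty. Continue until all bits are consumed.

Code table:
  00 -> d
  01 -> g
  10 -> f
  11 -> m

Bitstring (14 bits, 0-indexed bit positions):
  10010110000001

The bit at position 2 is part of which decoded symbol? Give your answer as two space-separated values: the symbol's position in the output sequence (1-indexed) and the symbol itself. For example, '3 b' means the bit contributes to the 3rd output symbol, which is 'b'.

Bit 0: prefix='1' (no match yet)
Bit 1: prefix='10' -> emit 'f', reset
Bit 2: prefix='0' (no match yet)
Bit 3: prefix='01' -> emit 'g', reset
Bit 4: prefix='0' (no match yet)
Bit 5: prefix='01' -> emit 'g', reset
Bit 6: prefix='1' (no match yet)

Answer: 2 g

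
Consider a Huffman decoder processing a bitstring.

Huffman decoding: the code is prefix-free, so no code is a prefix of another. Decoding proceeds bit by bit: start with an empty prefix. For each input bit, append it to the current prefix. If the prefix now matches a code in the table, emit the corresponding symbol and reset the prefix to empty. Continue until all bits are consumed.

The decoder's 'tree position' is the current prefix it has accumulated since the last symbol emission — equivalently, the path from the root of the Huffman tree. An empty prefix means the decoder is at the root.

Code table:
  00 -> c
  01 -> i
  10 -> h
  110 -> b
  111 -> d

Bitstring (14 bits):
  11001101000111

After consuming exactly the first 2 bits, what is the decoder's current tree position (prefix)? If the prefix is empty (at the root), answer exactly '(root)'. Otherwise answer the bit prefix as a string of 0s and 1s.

Answer: 11

Derivation:
Bit 0: prefix='1' (no match yet)
Bit 1: prefix='11' (no match yet)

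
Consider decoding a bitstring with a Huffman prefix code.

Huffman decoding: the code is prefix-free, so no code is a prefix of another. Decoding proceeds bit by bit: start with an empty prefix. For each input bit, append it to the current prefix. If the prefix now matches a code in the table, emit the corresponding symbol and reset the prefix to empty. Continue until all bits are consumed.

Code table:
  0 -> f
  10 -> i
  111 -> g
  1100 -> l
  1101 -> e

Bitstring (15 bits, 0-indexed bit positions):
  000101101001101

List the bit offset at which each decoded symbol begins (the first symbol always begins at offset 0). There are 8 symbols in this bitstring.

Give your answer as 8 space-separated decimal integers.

Answer: 0 1 2 3 5 9 10 11

Derivation:
Bit 0: prefix='0' -> emit 'f', reset
Bit 1: prefix='0' -> emit 'f', reset
Bit 2: prefix='0' -> emit 'f', reset
Bit 3: prefix='1' (no match yet)
Bit 4: prefix='10' -> emit 'i', reset
Bit 5: prefix='1' (no match yet)
Bit 6: prefix='11' (no match yet)
Bit 7: prefix='110' (no match yet)
Bit 8: prefix='1101' -> emit 'e', reset
Bit 9: prefix='0' -> emit 'f', reset
Bit 10: prefix='0' -> emit 'f', reset
Bit 11: prefix='1' (no match yet)
Bit 12: prefix='11' (no match yet)
Bit 13: prefix='110' (no match yet)
Bit 14: prefix='1101' -> emit 'e', reset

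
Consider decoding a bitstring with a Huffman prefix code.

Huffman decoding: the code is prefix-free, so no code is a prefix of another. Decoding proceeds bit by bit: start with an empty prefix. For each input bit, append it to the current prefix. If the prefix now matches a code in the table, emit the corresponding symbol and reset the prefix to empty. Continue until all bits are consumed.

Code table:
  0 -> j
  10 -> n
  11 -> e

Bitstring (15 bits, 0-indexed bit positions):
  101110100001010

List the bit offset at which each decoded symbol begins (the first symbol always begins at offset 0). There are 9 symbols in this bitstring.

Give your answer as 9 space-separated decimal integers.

Answer: 0 2 4 6 8 9 10 11 13

Derivation:
Bit 0: prefix='1' (no match yet)
Bit 1: prefix='10' -> emit 'n', reset
Bit 2: prefix='1' (no match yet)
Bit 3: prefix='11' -> emit 'e', reset
Bit 4: prefix='1' (no match yet)
Bit 5: prefix='10' -> emit 'n', reset
Bit 6: prefix='1' (no match yet)
Bit 7: prefix='10' -> emit 'n', reset
Bit 8: prefix='0' -> emit 'j', reset
Bit 9: prefix='0' -> emit 'j', reset
Bit 10: prefix='0' -> emit 'j', reset
Bit 11: prefix='1' (no match yet)
Bit 12: prefix='10' -> emit 'n', reset
Bit 13: prefix='1' (no match yet)
Bit 14: prefix='10' -> emit 'n', reset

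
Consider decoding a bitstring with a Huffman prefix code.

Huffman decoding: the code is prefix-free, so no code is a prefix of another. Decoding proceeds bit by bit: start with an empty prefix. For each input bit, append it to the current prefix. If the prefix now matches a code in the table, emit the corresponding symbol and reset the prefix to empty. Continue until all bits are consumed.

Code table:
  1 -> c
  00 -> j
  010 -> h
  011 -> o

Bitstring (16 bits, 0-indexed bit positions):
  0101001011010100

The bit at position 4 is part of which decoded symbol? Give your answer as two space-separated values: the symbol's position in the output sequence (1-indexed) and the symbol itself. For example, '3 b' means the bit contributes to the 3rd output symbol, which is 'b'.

Bit 0: prefix='0' (no match yet)
Bit 1: prefix='01' (no match yet)
Bit 2: prefix='010' -> emit 'h', reset
Bit 3: prefix='1' -> emit 'c', reset
Bit 4: prefix='0' (no match yet)
Bit 5: prefix='00' -> emit 'j', reset
Bit 6: prefix='1' -> emit 'c', reset
Bit 7: prefix='0' (no match yet)
Bit 8: prefix='01' (no match yet)

Answer: 3 j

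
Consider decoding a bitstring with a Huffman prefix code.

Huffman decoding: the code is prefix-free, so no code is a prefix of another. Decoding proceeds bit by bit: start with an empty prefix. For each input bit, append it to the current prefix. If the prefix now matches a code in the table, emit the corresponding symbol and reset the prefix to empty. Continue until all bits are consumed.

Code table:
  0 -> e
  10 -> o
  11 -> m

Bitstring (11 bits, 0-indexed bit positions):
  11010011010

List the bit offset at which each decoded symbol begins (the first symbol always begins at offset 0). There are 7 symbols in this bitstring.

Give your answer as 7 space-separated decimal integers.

Answer: 0 2 3 5 6 8 9

Derivation:
Bit 0: prefix='1' (no match yet)
Bit 1: prefix='11' -> emit 'm', reset
Bit 2: prefix='0' -> emit 'e', reset
Bit 3: prefix='1' (no match yet)
Bit 4: prefix='10' -> emit 'o', reset
Bit 5: prefix='0' -> emit 'e', reset
Bit 6: prefix='1' (no match yet)
Bit 7: prefix='11' -> emit 'm', reset
Bit 8: prefix='0' -> emit 'e', reset
Bit 9: prefix='1' (no match yet)
Bit 10: prefix='10' -> emit 'o', reset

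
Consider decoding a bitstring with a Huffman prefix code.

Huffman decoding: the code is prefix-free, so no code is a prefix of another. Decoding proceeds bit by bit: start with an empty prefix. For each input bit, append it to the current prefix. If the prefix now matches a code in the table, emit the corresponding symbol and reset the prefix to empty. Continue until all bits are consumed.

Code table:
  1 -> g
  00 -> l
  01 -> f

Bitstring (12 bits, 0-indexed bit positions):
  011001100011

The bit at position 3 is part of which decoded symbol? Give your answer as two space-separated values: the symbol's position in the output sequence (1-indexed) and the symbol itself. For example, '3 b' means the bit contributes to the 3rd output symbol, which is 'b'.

Answer: 3 l

Derivation:
Bit 0: prefix='0' (no match yet)
Bit 1: prefix='01' -> emit 'f', reset
Bit 2: prefix='1' -> emit 'g', reset
Bit 3: prefix='0' (no match yet)
Bit 4: prefix='00' -> emit 'l', reset
Bit 5: prefix='1' -> emit 'g', reset
Bit 6: prefix='1' -> emit 'g', reset
Bit 7: prefix='0' (no match yet)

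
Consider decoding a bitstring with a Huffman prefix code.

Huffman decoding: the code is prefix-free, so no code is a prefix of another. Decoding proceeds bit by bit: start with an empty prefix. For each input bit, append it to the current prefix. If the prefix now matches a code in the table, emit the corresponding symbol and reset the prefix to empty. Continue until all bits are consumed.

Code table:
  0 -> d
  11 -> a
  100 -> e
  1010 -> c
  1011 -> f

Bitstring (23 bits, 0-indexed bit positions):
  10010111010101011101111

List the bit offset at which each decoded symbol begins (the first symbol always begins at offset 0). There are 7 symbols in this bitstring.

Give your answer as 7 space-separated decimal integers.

Bit 0: prefix='1' (no match yet)
Bit 1: prefix='10' (no match yet)
Bit 2: prefix='100' -> emit 'e', reset
Bit 3: prefix='1' (no match yet)
Bit 4: prefix='10' (no match yet)
Bit 5: prefix='101' (no match yet)
Bit 6: prefix='1011' -> emit 'f', reset
Bit 7: prefix='1' (no match yet)
Bit 8: prefix='10' (no match yet)
Bit 9: prefix='101' (no match yet)
Bit 10: prefix='1010' -> emit 'c', reset
Bit 11: prefix='1' (no match yet)
Bit 12: prefix='10' (no match yet)
Bit 13: prefix='101' (no match yet)
Bit 14: prefix='1010' -> emit 'c', reset
Bit 15: prefix='1' (no match yet)
Bit 16: prefix='11' -> emit 'a', reset
Bit 17: prefix='1' (no match yet)
Bit 18: prefix='10' (no match yet)
Bit 19: prefix='101' (no match yet)
Bit 20: prefix='1011' -> emit 'f', reset
Bit 21: prefix='1' (no match yet)
Bit 22: prefix='11' -> emit 'a', reset

Answer: 0 3 7 11 15 17 21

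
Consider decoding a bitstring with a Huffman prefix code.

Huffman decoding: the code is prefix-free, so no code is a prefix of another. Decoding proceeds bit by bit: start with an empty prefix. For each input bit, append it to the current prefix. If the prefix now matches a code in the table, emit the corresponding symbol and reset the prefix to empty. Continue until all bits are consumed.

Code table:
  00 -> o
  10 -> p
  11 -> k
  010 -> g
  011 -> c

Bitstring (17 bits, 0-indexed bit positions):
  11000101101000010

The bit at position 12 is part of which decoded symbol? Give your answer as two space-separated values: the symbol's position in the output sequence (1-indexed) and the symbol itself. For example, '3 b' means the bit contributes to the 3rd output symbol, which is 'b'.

Answer: 6 o

Derivation:
Bit 0: prefix='1' (no match yet)
Bit 1: prefix='11' -> emit 'k', reset
Bit 2: prefix='0' (no match yet)
Bit 3: prefix='00' -> emit 'o', reset
Bit 4: prefix='0' (no match yet)
Bit 5: prefix='01' (no match yet)
Bit 6: prefix='010' -> emit 'g', reset
Bit 7: prefix='1' (no match yet)
Bit 8: prefix='11' -> emit 'k', reset
Bit 9: prefix='0' (no match yet)
Bit 10: prefix='01' (no match yet)
Bit 11: prefix='010' -> emit 'g', reset
Bit 12: prefix='0' (no match yet)
Bit 13: prefix='00' -> emit 'o', reset
Bit 14: prefix='0' (no match yet)
Bit 15: prefix='01' (no match yet)
Bit 16: prefix='010' -> emit 'g', reset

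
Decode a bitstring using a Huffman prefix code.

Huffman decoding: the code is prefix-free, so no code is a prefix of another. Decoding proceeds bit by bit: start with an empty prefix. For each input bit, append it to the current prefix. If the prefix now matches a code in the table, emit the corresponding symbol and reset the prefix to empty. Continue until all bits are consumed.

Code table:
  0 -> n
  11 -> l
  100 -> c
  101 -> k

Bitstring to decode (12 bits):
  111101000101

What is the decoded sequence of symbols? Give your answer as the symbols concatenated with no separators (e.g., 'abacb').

Answer: llncnk

Derivation:
Bit 0: prefix='1' (no match yet)
Bit 1: prefix='11' -> emit 'l', reset
Bit 2: prefix='1' (no match yet)
Bit 3: prefix='11' -> emit 'l', reset
Bit 4: prefix='0' -> emit 'n', reset
Bit 5: prefix='1' (no match yet)
Bit 6: prefix='10' (no match yet)
Bit 7: prefix='100' -> emit 'c', reset
Bit 8: prefix='0' -> emit 'n', reset
Bit 9: prefix='1' (no match yet)
Bit 10: prefix='10' (no match yet)
Bit 11: prefix='101' -> emit 'k', reset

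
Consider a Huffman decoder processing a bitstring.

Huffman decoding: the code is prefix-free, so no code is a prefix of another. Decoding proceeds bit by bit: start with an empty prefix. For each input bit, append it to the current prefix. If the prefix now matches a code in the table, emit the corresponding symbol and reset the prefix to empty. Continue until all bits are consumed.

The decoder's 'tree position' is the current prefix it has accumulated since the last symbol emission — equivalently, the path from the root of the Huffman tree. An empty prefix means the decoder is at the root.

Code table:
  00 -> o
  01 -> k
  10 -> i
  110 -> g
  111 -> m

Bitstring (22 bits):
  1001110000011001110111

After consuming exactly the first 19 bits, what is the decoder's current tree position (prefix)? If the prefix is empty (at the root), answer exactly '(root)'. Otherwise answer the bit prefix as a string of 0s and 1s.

Answer: (root)

Derivation:
Bit 0: prefix='1' (no match yet)
Bit 1: prefix='10' -> emit 'i', reset
Bit 2: prefix='0' (no match yet)
Bit 3: prefix='01' -> emit 'k', reset
Bit 4: prefix='1' (no match yet)
Bit 5: prefix='11' (no match yet)
Bit 6: prefix='110' -> emit 'g', reset
Bit 7: prefix='0' (no match yet)
Bit 8: prefix='00' -> emit 'o', reset
Bit 9: prefix='0' (no match yet)
Bit 10: prefix='00' -> emit 'o', reset
Bit 11: prefix='1' (no match yet)
Bit 12: prefix='11' (no match yet)
Bit 13: prefix='110' -> emit 'g', reset
Bit 14: prefix='0' (no match yet)
Bit 15: prefix='01' -> emit 'k', reset
Bit 16: prefix='1' (no match yet)
Bit 17: prefix='11' (no match yet)
Bit 18: prefix='110' -> emit 'g', reset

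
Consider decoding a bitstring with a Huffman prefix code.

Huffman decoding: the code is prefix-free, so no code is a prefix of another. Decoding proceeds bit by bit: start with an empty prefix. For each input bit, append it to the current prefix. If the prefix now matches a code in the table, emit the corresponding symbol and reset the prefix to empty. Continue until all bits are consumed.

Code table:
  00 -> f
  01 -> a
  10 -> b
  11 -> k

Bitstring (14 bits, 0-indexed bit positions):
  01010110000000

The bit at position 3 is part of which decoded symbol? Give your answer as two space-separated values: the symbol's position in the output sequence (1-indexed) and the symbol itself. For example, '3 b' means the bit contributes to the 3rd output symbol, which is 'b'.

Answer: 2 a

Derivation:
Bit 0: prefix='0' (no match yet)
Bit 1: prefix='01' -> emit 'a', reset
Bit 2: prefix='0' (no match yet)
Bit 3: prefix='01' -> emit 'a', reset
Bit 4: prefix='0' (no match yet)
Bit 5: prefix='01' -> emit 'a', reset
Bit 6: prefix='1' (no match yet)
Bit 7: prefix='10' -> emit 'b', reset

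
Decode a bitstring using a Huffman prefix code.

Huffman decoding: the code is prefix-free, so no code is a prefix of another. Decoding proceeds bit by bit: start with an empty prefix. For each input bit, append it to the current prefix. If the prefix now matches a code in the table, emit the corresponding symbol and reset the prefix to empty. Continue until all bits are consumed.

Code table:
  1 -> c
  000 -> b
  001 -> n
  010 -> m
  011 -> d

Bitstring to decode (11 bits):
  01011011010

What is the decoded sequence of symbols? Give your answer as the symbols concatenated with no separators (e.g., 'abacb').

Bit 0: prefix='0' (no match yet)
Bit 1: prefix='01' (no match yet)
Bit 2: prefix='010' -> emit 'm', reset
Bit 3: prefix='1' -> emit 'c', reset
Bit 4: prefix='1' -> emit 'c', reset
Bit 5: prefix='0' (no match yet)
Bit 6: prefix='01' (no match yet)
Bit 7: prefix='011' -> emit 'd', reset
Bit 8: prefix='0' (no match yet)
Bit 9: prefix='01' (no match yet)
Bit 10: prefix='010' -> emit 'm', reset

Answer: mccdm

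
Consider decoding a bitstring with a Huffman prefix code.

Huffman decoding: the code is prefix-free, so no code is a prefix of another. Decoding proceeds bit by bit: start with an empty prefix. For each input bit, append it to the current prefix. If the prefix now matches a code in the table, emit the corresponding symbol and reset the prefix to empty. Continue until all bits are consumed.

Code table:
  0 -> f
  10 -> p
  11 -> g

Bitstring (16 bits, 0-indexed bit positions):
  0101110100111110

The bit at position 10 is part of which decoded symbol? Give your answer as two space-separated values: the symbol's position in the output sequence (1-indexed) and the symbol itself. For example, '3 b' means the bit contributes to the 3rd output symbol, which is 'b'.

Answer: 7 g

Derivation:
Bit 0: prefix='0' -> emit 'f', reset
Bit 1: prefix='1' (no match yet)
Bit 2: prefix='10' -> emit 'p', reset
Bit 3: prefix='1' (no match yet)
Bit 4: prefix='11' -> emit 'g', reset
Bit 5: prefix='1' (no match yet)
Bit 6: prefix='10' -> emit 'p', reset
Bit 7: prefix='1' (no match yet)
Bit 8: prefix='10' -> emit 'p', reset
Bit 9: prefix='0' -> emit 'f', reset
Bit 10: prefix='1' (no match yet)
Bit 11: prefix='11' -> emit 'g', reset
Bit 12: prefix='1' (no match yet)
Bit 13: prefix='11' -> emit 'g', reset
Bit 14: prefix='1' (no match yet)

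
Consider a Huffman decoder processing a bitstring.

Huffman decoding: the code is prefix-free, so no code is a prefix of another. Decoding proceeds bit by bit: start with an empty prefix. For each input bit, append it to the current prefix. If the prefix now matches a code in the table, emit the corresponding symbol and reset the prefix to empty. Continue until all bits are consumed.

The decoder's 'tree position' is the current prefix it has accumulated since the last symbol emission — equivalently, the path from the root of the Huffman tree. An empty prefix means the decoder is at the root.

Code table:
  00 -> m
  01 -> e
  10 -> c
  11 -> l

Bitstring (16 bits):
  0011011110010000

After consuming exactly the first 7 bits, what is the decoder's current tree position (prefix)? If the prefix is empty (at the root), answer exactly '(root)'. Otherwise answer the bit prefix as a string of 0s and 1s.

Bit 0: prefix='0' (no match yet)
Bit 1: prefix='00' -> emit 'm', reset
Bit 2: prefix='1' (no match yet)
Bit 3: prefix='11' -> emit 'l', reset
Bit 4: prefix='0' (no match yet)
Bit 5: prefix='01' -> emit 'e', reset
Bit 6: prefix='1' (no match yet)

Answer: 1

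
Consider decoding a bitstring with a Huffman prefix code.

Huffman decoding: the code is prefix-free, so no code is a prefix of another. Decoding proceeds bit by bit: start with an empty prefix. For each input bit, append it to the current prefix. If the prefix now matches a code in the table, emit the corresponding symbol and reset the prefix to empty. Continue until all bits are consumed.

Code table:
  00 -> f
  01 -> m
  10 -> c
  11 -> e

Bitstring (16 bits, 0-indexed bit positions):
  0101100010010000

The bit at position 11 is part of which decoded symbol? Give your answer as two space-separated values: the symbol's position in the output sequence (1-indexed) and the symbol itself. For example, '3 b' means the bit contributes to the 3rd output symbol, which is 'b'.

Answer: 6 m

Derivation:
Bit 0: prefix='0' (no match yet)
Bit 1: prefix='01' -> emit 'm', reset
Bit 2: prefix='0' (no match yet)
Bit 3: prefix='01' -> emit 'm', reset
Bit 4: prefix='1' (no match yet)
Bit 5: prefix='10' -> emit 'c', reset
Bit 6: prefix='0' (no match yet)
Bit 7: prefix='00' -> emit 'f', reset
Bit 8: prefix='1' (no match yet)
Bit 9: prefix='10' -> emit 'c', reset
Bit 10: prefix='0' (no match yet)
Bit 11: prefix='01' -> emit 'm', reset
Bit 12: prefix='0' (no match yet)
Bit 13: prefix='00' -> emit 'f', reset
Bit 14: prefix='0' (no match yet)
Bit 15: prefix='00' -> emit 'f', reset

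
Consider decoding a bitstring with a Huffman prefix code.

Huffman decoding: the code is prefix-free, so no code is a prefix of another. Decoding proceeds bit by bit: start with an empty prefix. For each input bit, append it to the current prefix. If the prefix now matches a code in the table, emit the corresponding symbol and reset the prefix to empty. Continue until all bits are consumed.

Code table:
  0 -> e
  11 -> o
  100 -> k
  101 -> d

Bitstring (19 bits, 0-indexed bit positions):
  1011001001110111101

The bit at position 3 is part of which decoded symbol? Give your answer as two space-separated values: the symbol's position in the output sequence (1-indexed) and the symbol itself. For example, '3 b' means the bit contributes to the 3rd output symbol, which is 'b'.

Answer: 2 k

Derivation:
Bit 0: prefix='1' (no match yet)
Bit 1: prefix='10' (no match yet)
Bit 2: prefix='101' -> emit 'd', reset
Bit 3: prefix='1' (no match yet)
Bit 4: prefix='10' (no match yet)
Bit 5: prefix='100' -> emit 'k', reset
Bit 6: prefix='1' (no match yet)
Bit 7: prefix='10' (no match yet)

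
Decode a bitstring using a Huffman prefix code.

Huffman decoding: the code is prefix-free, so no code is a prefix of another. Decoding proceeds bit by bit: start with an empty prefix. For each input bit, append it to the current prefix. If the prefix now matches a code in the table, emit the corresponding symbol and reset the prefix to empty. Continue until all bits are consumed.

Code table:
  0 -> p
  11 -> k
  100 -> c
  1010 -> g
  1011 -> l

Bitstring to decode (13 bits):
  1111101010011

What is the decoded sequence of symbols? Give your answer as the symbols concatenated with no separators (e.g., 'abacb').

Answer: kkgck

Derivation:
Bit 0: prefix='1' (no match yet)
Bit 1: prefix='11' -> emit 'k', reset
Bit 2: prefix='1' (no match yet)
Bit 3: prefix='11' -> emit 'k', reset
Bit 4: prefix='1' (no match yet)
Bit 5: prefix='10' (no match yet)
Bit 6: prefix='101' (no match yet)
Bit 7: prefix='1010' -> emit 'g', reset
Bit 8: prefix='1' (no match yet)
Bit 9: prefix='10' (no match yet)
Bit 10: prefix='100' -> emit 'c', reset
Bit 11: prefix='1' (no match yet)
Bit 12: prefix='11' -> emit 'k', reset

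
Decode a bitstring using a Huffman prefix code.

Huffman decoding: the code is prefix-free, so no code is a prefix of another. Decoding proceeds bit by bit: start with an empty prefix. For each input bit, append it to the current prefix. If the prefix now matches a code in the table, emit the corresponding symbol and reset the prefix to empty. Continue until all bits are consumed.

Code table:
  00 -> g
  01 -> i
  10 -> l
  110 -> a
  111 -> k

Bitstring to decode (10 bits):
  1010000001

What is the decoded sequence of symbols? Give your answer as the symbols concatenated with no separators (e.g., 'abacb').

Answer: llggi

Derivation:
Bit 0: prefix='1' (no match yet)
Bit 1: prefix='10' -> emit 'l', reset
Bit 2: prefix='1' (no match yet)
Bit 3: prefix='10' -> emit 'l', reset
Bit 4: prefix='0' (no match yet)
Bit 5: prefix='00' -> emit 'g', reset
Bit 6: prefix='0' (no match yet)
Bit 7: prefix='00' -> emit 'g', reset
Bit 8: prefix='0' (no match yet)
Bit 9: prefix='01' -> emit 'i', reset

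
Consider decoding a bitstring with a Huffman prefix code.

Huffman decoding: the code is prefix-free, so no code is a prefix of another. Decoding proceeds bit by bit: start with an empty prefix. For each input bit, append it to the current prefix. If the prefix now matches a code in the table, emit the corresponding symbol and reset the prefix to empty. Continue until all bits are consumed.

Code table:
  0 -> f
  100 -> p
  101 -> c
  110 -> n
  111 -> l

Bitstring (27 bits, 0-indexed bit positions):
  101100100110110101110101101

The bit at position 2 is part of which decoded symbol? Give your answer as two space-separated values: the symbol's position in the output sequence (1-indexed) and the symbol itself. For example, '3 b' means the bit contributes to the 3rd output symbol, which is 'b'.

Answer: 1 c

Derivation:
Bit 0: prefix='1' (no match yet)
Bit 1: prefix='10' (no match yet)
Bit 2: prefix='101' -> emit 'c', reset
Bit 3: prefix='1' (no match yet)
Bit 4: prefix='10' (no match yet)
Bit 5: prefix='100' -> emit 'p', reset
Bit 6: prefix='1' (no match yet)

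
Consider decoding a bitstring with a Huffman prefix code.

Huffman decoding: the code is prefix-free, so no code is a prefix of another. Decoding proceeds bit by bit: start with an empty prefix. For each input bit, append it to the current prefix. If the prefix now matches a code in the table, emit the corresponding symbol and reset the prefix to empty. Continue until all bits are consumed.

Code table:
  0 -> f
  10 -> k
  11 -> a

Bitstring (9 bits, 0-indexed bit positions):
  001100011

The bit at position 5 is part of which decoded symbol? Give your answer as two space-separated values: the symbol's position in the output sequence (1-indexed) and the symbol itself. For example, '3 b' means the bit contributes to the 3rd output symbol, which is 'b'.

Answer: 5 f

Derivation:
Bit 0: prefix='0' -> emit 'f', reset
Bit 1: prefix='0' -> emit 'f', reset
Bit 2: prefix='1' (no match yet)
Bit 3: prefix='11' -> emit 'a', reset
Bit 4: prefix='0' -> emit 'f', reset
Bit 5: prefix='0' -> emit 'f', reset
Bit 6: prefix='0' -> emit 'f', reset
Bit 7: prefix='1' (no match yet)
Bit 8: prefix='11' -> emit 'a', reset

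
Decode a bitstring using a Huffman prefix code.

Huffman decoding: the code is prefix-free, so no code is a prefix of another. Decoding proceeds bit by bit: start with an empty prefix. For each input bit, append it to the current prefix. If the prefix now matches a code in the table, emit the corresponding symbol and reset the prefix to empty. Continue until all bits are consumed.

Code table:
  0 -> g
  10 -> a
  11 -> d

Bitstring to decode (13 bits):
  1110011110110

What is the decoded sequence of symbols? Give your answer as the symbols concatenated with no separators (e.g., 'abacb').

Answer: dagddgdg

Derivation:
Bit 0: prefix='1' (no match yet)
Bit 1: prefix='11' -> emit 'd', reset
Bit 2: prefix='1' (no match yet)
Bit 3: prefix='10' -> emit 'a', reset
Bit 4: prefix='0' -> emit 'g', reset
Bit 5: prefix='1' (no match yet)
Bit 6: prefix='11' -> emit 'd', reset
Bit 7: prefix='1' (no match yet)
Bit 8: prefix='11' -> emit 'd', reset
Bit 9: prefix='0' -> emit 'g', reset
Bit 10: prefix='1' (no match yet)
Bit 11: prefix='11' -> emit 'd', reset
Bit 12: prefix='0' -> emit 'g', reset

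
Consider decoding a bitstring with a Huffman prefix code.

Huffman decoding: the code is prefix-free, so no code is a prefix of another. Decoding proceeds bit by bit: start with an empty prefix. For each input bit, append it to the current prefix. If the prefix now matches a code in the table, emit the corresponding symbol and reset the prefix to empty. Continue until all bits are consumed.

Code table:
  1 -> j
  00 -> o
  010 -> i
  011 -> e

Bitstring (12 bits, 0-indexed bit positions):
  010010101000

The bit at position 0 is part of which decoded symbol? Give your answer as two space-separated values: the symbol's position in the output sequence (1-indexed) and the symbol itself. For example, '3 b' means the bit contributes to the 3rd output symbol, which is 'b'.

Answer: 1 i

Derivation:
Bit 0: prefix='0' (no match yet)
Bit 1: prefix='01' (no match yet)
Bit 2: prefix='010' -> emit 'i', reset
Bit 3: prefix='0' (no match yet)
Bit 4: prefix='01' (no match yet)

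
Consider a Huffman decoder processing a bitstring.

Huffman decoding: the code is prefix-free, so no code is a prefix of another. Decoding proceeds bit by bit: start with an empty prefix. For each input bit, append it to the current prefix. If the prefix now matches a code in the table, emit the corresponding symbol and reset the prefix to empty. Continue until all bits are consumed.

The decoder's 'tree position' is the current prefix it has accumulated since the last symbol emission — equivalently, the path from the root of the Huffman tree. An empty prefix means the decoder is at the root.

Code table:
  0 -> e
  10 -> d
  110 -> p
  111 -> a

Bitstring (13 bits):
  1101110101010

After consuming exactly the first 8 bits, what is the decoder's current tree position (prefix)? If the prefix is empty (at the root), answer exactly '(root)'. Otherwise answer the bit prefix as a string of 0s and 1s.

Answer: 1

Derivation:
Bit 0: prefix='1' (no match yet)
Bit 1: prefix='11' (no match yet)
Bit 2: prefix='110' -> emit 'p', reset
Bit 3: prefix='1' (no match yet)
Bit 4: prefix='11' (no match yet)
Bit 5: prefix='111' -> emit 'a', reset
Bit 6: prefix='0' -> emit 'e', reset
Bit 7: prefix='1' (no match yet)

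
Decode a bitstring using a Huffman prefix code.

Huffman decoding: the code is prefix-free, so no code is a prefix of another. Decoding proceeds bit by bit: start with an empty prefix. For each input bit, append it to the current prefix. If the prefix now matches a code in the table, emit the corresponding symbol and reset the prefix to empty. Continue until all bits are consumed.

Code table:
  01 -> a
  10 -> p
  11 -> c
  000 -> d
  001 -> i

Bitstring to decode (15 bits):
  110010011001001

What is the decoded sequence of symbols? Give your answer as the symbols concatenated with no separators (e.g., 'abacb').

Bit 0: prefix='1' (no match yet)
Bit 1: prefix='11' -> emit 'c', reset
Bit 2: prefix='0' (no match yet)
Bit 3: prefix='00' (no match yet)
Bit 4: prefix='001' -> emit 'i', reset
Bit 5: prefix='0' (no match yet)
Bit 6: prefix='00' (no match yet)
Bit 7: prefix='001' -> emit 'i', reset
Bit 8: prefix='1' (no match yet)
Bit 9: prefix='10' -> emit 'p', reset
Bit 10: prefix='0' (no match yet)
Bit 11: prefix='01' -> emit 'a', reset
Bit 12: prefix='0' (no match yet)
Bit 13: prefix='00' (no match yet)
Bit 14: prefix='001' -> emit 'i', reset

Answer: ciipai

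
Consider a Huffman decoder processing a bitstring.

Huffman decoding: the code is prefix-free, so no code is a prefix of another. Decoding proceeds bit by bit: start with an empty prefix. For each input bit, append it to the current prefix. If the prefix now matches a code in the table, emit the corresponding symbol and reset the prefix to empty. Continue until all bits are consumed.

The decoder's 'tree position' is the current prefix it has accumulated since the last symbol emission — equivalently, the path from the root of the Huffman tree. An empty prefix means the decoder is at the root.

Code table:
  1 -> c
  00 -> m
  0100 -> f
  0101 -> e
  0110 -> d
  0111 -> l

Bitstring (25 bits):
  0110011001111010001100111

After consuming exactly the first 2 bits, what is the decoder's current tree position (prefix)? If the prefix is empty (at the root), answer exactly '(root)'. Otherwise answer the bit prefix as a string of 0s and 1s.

Answer: 01

Derivation:
Bit 0: prefix='0' (no match yet)
Bit 1: prefix='01' (no match yet)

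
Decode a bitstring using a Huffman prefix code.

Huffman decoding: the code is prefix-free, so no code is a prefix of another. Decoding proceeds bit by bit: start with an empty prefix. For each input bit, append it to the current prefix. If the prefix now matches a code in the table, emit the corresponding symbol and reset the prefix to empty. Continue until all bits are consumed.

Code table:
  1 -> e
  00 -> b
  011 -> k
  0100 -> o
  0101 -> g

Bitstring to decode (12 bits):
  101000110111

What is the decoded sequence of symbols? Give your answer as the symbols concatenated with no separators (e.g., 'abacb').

Answer: eokke

Derivation:
Bit 0: prefix='1' -> emit 'e', reset
Bit 1: prefix='0' (no match yet)
Bit 2: prefix='01' (no match yet)
Bit 3: prefix='010' (no match yet)
Bit 4: prefix='0100' -> emit 'o', reset
Bit 5: prefix='0' (no match yet)
Bit 6: prefix='01' (no match yet)
Bit 7: prefix='011' -> emit 'k', reset
Bit 8: prefix='0' (no match yet)
Bit 9: prefix='01' (no match yet)
Bit 10: prefix='011' -> emit 'k', reset
Bit 11: prefix='1' -> emit 'e', reset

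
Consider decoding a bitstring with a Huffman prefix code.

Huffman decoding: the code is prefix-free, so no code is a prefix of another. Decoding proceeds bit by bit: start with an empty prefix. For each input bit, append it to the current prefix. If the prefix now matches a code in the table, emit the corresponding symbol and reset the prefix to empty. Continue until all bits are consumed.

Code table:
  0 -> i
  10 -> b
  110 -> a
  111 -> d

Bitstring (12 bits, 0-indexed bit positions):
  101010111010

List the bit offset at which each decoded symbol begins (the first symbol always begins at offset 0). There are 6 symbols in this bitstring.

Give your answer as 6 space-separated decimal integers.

Answer: 0 2 4 6 9 10

Derivation:
Bit 0: prefix='1' (no match yet)
Bit 1: prefix='10' -> emit 'b', reset
Bit 2: prefix='1' (no match yet)
Bit 3: prefix='10' -> emit 'b', reset
Bit 4: prefix='1' (no match yet)
Bit 5: prefix='10' -> emit 'b', reset
Bit 6: prefix='1' (no match yet)
Bit 7: prefix='11' (no match yet)
Bit 8: prefix='111' -> emit 'd', reset
Bit 9: prefix='0' -> emit 'i', reset
Bit 10: prefix='1' (no match yet)
Bit 11: prefix='10' -> emit 'b', reset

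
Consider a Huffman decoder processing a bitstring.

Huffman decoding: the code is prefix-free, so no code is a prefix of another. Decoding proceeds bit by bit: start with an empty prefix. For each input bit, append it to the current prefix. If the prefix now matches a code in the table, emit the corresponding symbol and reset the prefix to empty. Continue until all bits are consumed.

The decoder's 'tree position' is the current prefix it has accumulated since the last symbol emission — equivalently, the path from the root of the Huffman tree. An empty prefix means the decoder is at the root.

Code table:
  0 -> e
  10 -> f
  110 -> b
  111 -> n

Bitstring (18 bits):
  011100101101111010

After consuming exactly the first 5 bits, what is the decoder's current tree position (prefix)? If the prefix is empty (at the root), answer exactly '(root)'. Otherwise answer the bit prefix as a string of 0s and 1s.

Bit 0: prefix='0' -> emit 'e', reset
Bit 1: prefix='1' (no match yet)
Bit 2: prefix='11' (no match yet)
Bit 3: prefix='111' -> emit 'n', reset
Bit 4: prefix='0' -> emit 'e', reset

Answer: (root)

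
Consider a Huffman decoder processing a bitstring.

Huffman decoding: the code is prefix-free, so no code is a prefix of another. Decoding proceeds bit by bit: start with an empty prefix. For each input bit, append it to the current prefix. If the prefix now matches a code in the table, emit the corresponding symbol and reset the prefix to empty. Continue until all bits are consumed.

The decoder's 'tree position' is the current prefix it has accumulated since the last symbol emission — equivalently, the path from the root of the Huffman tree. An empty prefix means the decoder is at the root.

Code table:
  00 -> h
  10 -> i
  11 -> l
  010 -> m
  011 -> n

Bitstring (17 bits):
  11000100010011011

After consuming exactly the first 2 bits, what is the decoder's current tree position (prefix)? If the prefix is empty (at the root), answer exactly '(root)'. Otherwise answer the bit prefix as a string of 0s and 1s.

Answer: (root)

Derivation:
Bit 0: prefix='1' (no match yet)
Bit 1: prefix='11' -> emit 'l', reset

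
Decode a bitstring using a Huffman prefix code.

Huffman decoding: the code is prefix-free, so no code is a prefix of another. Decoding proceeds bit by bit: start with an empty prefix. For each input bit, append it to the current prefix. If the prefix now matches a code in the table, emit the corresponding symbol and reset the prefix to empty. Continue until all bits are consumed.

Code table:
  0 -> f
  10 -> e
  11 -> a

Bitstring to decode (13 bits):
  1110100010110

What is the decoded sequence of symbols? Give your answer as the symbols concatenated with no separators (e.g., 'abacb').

Bit 0: prefix='1' (no match yet)
Bit 1: prefix='11' -> emit 'a', reset
Bit 2: prefix='1' (no match yet)
Bit 3: prefix='10' -> emit 'e', reset
Bit 4: prefix='1' (no match yet)
Bit 5: prefix='10' -> emit 'e', reset
Bit 6: prefix='0' -> emit 'f', reset
Bit 7: prefix='0' -> emit 'f', reset
Bit 8: prefix='1' (no match yet)
Bit 9: prefix='10' -> emit 'e', reset
Bit 10: prefix='1' (no match yet)
Bit 11: prefix='11' -> emit 'a', reset
Bit 12: prefix='0' -> emit 'f', reset

Answer: aeeffeaf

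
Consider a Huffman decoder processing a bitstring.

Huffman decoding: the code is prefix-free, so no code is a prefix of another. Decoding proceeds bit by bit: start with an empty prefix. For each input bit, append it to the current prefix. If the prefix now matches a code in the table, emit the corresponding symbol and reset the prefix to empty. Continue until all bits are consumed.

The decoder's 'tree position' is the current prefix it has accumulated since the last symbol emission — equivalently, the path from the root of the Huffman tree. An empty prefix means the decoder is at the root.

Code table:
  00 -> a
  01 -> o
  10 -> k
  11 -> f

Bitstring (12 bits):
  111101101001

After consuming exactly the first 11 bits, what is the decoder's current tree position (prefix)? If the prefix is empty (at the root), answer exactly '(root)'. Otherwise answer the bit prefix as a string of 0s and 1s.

Bit 0: prefix='1' (no match yet)
Bit 1: prefix='11' -> emit 'f', reset
Bit 2: prefix='1' (no match yet)
Bit 3: prefix='11' -> emit 'f', reset
Bit 4: prefix='0' (no match yet)
Bit 5: prefix='01' -> emit 'o', reset
Bit 6: prefix='1' (no match yet)
Bit 7: prefix='10' -> emit 'k', reset
Bit 8: prefix='1' (no match yet)
Bit 9: prefix='10' -> emit 'k', reset
Bit 10: prefix='0' (no match yet)

Answer: 0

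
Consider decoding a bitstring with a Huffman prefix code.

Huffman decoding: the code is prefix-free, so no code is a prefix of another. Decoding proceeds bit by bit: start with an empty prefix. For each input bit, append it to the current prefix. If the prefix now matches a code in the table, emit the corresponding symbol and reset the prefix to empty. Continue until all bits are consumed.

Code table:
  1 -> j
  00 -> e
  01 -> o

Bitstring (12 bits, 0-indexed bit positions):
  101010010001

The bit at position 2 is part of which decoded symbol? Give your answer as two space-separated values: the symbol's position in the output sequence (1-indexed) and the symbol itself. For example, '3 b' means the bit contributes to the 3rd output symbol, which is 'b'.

Answer: 2 o

Derivation:
Bit 0: prefix='1' -> emit 'j', reset
Bit 1: prefix='0' (no match yet)
Bit 2: prefix='01' -> emit 'o', reset
Bit 3: prefix='0' (no match yet)
Bit 4: prefix='01' -> emit 'o', reset
Bit 5: prefix='0' (no match yet)
Bit 6: prefix='00' -> emit 'e', reset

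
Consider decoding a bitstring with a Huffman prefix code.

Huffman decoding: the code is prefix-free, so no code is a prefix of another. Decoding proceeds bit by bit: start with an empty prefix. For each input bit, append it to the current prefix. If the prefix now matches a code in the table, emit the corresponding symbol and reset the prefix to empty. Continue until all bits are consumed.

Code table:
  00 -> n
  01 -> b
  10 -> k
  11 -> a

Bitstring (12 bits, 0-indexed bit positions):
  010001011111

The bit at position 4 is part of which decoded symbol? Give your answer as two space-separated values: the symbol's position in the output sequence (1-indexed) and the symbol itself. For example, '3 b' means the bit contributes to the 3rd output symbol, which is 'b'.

Answer: 3 b

Derivation:
Bit 0: prefix='0' (no match yet)
Bit 1: prefix='01' -> emit 'b', reset
Bit 2: prefix='0' (no match yet)
Bit 3: prefix='00' -> emit 'n', reset
Bit 4: prefix='0' (no match yet)
Bit 5: prefix='01' -> emit 'b', reset
Bit 6: prefix='0' (no match yet)
Bit 7: prefix='01' -> emit 'b', reset
Bit 8: prefix='1' (no match yet)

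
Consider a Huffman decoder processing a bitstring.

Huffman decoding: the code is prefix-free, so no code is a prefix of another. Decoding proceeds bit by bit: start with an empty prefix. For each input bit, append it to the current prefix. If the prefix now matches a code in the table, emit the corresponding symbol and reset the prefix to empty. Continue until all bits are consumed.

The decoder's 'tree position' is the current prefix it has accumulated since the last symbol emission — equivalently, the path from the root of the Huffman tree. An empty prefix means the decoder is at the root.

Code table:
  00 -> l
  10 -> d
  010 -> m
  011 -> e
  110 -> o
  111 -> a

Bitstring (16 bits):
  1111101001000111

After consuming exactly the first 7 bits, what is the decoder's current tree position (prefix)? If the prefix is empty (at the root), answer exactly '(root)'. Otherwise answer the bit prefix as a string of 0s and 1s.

Bit 0: prefix='1' (no match yet)
Bit 1: prefix='11' (no match yet)
Bit 2: prefix='111' -> emit 'a', reset
Bit 3: prefix='1' (no match yet)
Bit 4: prefix='11' (no match yet)
Bit 5: prefix='110' -> emit 'o', reset
Bit 6: prefix='1' (no match yet)

Answer: 1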